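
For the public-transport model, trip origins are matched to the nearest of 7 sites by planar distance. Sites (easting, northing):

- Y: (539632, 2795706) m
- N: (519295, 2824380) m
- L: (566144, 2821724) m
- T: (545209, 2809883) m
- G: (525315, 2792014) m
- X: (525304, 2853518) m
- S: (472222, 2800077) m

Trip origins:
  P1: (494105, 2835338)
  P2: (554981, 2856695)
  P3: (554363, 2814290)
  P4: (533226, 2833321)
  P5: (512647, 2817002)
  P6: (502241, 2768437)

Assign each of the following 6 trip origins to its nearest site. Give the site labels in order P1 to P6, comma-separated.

N, X, T, N, N, G

P1 → N (d²=754613864.00)
P2 → X (d²=890817658.00)
P3 → T (d²=103217365.00)
P4 → N (d²=274014242.00)
P5 → N (d²=98630788.00)
P6 → G (d²=1088284405.00)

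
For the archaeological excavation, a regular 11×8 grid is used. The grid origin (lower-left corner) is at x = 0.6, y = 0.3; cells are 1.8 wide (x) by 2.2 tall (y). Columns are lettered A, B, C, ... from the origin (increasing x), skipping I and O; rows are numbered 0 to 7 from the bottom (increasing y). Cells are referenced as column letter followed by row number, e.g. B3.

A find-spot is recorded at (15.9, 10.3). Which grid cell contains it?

J4

Column index: ⌊(15.9 − 0.6) / 1.8⌋ = ⌊8.500⌋ = 8 → column J
Row offset from origin: ⌊(10.3 − 0.3) / 2.2⌋ = ⌊4.545⌋ = 4 → row 4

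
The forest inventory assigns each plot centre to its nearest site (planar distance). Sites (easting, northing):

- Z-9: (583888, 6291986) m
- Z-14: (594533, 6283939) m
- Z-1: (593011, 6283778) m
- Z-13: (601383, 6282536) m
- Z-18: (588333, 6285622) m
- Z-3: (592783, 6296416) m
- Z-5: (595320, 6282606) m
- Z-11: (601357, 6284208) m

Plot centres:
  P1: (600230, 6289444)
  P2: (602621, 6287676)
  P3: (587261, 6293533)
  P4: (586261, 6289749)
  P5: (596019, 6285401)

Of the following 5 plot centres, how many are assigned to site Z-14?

P1 → Z-11
P2 → Z-11
P3 → Z-9
P4 → Z-9
P5 → Z-14
1 of the 5 goes to Z-14.

1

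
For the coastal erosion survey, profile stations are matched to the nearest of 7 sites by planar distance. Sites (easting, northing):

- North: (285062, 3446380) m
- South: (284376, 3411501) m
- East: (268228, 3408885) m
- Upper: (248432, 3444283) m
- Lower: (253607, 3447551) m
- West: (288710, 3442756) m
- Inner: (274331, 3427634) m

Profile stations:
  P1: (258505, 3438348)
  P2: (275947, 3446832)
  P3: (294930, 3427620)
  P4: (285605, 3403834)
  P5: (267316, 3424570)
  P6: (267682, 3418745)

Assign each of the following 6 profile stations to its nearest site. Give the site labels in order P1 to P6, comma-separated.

P1 → Lower (d²=108685613.00)
P2 → North (d²=83287529.00)
P3 → West (d²=267786896.00)
P4 → South (d²=60293330.00)
P5 → Inner (d²=58598321.00)
P6 → East (d²=97517716.00)

Lower, North, West, South, Inner, East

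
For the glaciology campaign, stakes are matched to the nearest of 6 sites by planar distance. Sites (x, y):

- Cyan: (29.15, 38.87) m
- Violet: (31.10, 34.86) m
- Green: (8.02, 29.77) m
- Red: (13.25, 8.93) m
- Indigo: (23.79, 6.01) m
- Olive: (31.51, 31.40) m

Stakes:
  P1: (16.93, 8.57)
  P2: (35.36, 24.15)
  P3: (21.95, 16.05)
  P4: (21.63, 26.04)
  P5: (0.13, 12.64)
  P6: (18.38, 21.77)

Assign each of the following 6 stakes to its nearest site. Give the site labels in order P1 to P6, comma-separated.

P1 → Red (d²=13.67)
P2 → Olive (d²=67.38)
P3 → Indigo (d²=104.19)
P4 → Olive (d²=126.34)
P5 → Red (d²=185.90)
P6 → Green (d²=171.33)

Red, Olive, Indigo, Olive, Red, Green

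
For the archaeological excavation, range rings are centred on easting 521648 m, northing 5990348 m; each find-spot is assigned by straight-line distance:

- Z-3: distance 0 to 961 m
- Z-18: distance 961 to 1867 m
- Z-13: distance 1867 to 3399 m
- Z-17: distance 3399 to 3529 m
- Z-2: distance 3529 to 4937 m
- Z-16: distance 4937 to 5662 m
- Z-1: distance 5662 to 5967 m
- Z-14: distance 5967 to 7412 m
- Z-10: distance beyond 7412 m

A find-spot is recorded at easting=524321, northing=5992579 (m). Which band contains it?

Distance = √((524321−521648)² + (5992579−5990348)²) = √(7144929.000 + 4977361.000) = 3481.708 m.
3399 ≤ 3481.708 < 3529 → Z-17.

Z-17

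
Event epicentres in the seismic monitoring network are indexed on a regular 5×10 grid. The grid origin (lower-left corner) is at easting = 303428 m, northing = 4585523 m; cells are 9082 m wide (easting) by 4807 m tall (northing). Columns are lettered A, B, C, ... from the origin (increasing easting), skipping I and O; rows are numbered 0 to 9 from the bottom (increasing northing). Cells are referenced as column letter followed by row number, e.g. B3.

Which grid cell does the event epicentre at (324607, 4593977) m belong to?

Column index: ⌊(324607 − 303428) / 9082⌋ = ⌊2.332⌋ = 2 → column C
Row offset from origin: ⌊(4593977 − 4585523) / 4807⌋ = ⌊1.759⌋ = 1 → row 1

C1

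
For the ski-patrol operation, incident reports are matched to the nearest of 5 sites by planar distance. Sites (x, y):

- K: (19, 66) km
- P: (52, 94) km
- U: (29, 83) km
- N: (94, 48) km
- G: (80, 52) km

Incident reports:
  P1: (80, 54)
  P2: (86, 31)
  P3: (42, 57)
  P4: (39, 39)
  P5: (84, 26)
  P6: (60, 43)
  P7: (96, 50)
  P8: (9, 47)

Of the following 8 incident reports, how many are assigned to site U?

P1 → G
P2 → N
P3 → K
P4 → K
P5 → N
P6 → G
P7 → N
P8 → K
0 of the 8 go to U.

0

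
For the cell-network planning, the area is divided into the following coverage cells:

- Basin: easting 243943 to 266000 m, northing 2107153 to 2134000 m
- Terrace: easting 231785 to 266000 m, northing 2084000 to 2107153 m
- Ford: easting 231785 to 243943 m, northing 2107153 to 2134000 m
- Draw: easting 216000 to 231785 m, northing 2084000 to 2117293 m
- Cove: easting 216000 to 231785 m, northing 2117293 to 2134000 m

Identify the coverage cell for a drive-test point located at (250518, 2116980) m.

The point has easting = 250518 and northing = 2116980.
Only Basin satisfies 243943 ≤ easting ≤ 266000 and 2107153 ≤ northing ≤ 2134000.

Basin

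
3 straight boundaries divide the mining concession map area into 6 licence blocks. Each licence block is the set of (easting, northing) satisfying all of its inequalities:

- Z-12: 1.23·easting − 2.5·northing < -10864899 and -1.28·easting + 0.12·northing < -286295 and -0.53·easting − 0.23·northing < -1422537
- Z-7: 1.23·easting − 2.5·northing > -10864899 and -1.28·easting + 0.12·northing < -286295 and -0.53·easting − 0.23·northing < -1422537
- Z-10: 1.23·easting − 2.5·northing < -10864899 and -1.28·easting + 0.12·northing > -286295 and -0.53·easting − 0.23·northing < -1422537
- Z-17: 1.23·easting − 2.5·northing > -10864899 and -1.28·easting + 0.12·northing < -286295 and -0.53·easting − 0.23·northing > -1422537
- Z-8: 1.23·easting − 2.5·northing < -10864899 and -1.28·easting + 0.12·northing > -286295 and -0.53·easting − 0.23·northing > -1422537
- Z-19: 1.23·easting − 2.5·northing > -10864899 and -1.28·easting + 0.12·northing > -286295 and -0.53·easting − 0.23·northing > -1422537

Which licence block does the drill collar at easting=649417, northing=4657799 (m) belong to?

Z-19

1.23·649417 − 2.5·4657799 = -10845714.590, which is > -10864899
-1.28·649417 + 0.12·4657799 = -272317.880, which is > -286295
-0.53·649417 − 0.23·4657799 = -1415484.780, which is > -1422537
This sign pattern matches Z-19.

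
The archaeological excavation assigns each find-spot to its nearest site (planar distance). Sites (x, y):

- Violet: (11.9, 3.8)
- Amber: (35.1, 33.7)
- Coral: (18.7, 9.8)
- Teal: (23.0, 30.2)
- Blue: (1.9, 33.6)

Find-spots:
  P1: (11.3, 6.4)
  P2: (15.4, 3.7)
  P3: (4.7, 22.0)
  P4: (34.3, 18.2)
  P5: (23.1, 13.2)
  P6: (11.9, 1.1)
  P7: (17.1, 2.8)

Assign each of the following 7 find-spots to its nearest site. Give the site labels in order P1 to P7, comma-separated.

Violet, Violet, Blue, Amber, Coral, Violet, Violet

P1 → Violet (d²=7.12)
P2 → Violet (d²=12.26)
P3 → Blue (d²=142.40)
P4 → Amber (d²=240.89)
P5 → Coral (d²=30.92)
P6 → Violet (d²=7.29)
P7 → Violet (d²=28.04)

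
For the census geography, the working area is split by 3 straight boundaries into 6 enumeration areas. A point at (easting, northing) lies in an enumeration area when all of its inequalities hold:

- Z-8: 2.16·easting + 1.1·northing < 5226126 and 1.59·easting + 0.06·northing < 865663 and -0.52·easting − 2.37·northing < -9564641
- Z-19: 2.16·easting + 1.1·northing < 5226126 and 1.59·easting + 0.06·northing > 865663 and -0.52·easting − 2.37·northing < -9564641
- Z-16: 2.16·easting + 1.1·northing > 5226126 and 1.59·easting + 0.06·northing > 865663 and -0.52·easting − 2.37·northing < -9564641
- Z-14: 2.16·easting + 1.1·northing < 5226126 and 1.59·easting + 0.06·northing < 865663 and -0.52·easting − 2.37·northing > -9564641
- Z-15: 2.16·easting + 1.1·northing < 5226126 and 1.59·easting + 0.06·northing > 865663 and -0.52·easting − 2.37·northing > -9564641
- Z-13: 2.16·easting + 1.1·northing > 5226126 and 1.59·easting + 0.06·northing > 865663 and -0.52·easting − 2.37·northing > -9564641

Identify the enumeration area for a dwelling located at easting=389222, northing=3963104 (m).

2.16·389222 + 1.1·3963104 = 5200133.920, which is < 5226126
1.59·389222 + 0.06·3963104 = 856649.220, which is < 865663
-0.52·389222 − 2.37·3963104 = -9594951.920, which is < -9564641
This sign pattern matches Z-8.

Z-8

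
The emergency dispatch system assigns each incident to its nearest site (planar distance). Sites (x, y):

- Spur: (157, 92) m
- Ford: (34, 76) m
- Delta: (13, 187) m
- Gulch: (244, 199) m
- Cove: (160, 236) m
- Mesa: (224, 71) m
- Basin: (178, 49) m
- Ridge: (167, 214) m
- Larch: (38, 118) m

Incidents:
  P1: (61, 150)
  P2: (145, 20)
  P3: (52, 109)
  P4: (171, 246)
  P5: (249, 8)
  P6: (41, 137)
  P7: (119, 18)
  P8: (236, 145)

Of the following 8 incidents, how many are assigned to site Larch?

P1 → Larch
P2 → Basin
P3 → Larch
P4 → Cove
P5 → Mesa
P6 → Larch
P7 → Basin
P8 → Gulch
3 of the 8 go to Larch.

3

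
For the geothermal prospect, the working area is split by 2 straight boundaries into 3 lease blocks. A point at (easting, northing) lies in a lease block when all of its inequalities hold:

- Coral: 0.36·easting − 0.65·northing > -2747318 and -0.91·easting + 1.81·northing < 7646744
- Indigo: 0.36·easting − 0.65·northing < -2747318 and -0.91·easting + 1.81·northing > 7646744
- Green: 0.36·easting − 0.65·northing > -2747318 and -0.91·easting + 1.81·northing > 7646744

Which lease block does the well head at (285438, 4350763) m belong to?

Coral

0.36·285438 − 0.65·4350763 = -2725238.270, which is > -2747318
-0.91·285438 + 1.81·4350763 = 7615132.450, which is < 7646744
This sign pattern matches Coral.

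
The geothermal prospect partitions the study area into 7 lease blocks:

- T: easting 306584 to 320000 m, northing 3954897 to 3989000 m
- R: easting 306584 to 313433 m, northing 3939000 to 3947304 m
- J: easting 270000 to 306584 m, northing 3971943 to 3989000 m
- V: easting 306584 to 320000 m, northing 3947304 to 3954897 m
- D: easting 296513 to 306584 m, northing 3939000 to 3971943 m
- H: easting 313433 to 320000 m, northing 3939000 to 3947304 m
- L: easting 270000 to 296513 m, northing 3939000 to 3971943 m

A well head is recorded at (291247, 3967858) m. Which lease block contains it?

The point has easting = 291247 and northing = 3967858.
Only L satisfies 270000 ≤ easting ≤ 296513 and 3939000 ≤ northing ≤ 3971943.

L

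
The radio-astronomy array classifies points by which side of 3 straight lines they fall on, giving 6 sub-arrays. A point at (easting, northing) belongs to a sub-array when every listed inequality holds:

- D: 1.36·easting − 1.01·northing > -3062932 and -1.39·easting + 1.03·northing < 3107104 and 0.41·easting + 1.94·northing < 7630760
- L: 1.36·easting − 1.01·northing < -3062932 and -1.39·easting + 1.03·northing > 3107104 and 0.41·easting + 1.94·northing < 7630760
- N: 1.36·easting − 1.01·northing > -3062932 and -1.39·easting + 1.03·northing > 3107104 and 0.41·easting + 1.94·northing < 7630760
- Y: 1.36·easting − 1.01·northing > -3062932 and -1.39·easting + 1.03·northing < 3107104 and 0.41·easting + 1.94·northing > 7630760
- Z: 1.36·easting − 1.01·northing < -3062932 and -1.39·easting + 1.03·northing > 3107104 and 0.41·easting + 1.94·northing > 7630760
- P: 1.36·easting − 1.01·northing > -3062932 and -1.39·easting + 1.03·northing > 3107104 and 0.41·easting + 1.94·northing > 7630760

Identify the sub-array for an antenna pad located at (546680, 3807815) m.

1.36·546680 − 1.01·3807815 = -3102408.350, which is < -3062932
-1.39·546680 + 1.03·3807815 = 3162164.250, which is > 3107104
0.41·546680 + 1.94·3807815 = 7611299.900, which is < 7630760
This sign pattern matches L.

L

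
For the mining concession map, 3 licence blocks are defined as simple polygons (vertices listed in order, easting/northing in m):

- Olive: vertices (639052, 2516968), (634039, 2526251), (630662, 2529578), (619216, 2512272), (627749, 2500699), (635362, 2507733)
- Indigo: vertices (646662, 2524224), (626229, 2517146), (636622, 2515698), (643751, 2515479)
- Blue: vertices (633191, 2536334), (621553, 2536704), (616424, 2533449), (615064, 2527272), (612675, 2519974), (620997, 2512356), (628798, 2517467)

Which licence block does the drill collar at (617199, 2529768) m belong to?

Blue

Cast a ray rightward from (617199, 2529768). For each polygon, the edges (by vertex number in listed order) whose endpoints lie on opposite sides of northing = 2529768, where each meets that height, and whether that is right or left of the point:
Olive: no edge straddles that height → 0 crossings.
Indigo: no edge straddles that height → 0 crossings.
Blue: 3–4 at easting≈615613.5 (left), 7–1 at easting≈631662.2 (right) → 1 crossing.
Only Blue has an odd count, so the point is inside Blue.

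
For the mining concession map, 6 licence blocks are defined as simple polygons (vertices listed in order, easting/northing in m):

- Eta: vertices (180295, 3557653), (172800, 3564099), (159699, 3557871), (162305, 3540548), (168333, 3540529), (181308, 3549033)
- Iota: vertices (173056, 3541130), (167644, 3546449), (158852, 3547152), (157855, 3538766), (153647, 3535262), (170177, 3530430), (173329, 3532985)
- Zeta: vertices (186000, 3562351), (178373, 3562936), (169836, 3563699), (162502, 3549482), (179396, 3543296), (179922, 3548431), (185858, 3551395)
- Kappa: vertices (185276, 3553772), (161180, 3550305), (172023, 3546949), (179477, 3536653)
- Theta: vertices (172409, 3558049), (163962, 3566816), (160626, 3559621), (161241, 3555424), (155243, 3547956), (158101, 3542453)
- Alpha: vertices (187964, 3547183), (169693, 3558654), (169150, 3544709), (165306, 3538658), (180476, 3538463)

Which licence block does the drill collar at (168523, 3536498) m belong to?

Cast a ray rightward from (168523, 3536498). For each polygon, the edges (by vertex number in listed order) whose endpoints lie on opposite sides of northing = 3536498, where each meets that height, and whether that is right or left of the point:
Eta: no edge straddles that height → 0 crossings.
Iota: 4–5 at easting≈155131.3 (left), 7–1 at easting≈173211.3 (right) → 1 crossing.
Zeta: no edge straddles that height → 0 crossings.
Kappa: no edge straddles that height → 0 crossings.
Theta: no edge straddles that height → 0 crossings.
Alpha: no edge straddles that height → 0 crossings.
Only Iota has an odd count, so the point is inside Iota.

Iota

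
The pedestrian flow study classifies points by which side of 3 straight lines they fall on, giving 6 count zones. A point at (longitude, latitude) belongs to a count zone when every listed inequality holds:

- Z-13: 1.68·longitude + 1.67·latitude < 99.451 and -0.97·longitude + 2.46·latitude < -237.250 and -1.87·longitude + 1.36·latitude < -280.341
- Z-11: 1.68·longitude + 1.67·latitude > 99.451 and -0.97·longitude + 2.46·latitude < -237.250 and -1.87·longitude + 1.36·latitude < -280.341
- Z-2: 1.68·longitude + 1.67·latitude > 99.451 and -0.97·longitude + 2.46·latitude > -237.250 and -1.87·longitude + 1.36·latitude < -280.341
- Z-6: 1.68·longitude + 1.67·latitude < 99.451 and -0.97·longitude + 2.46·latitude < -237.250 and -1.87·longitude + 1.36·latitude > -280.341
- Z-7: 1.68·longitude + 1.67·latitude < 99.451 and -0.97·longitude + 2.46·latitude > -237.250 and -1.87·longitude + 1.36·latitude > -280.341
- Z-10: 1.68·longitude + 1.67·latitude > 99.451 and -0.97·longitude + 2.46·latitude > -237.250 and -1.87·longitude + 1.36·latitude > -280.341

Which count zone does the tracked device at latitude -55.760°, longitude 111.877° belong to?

Z-13

1.68·111.877 + 1.67·-55.760 = 94.834, which is < 99.451
-0.97·111.877 + 2.46·-55.760 = -245.690, which is < -237.250
-1.87·111.877 + 1.36·-55.760 = -285.044, which is < -280.341
This sign pattern matches Z-13.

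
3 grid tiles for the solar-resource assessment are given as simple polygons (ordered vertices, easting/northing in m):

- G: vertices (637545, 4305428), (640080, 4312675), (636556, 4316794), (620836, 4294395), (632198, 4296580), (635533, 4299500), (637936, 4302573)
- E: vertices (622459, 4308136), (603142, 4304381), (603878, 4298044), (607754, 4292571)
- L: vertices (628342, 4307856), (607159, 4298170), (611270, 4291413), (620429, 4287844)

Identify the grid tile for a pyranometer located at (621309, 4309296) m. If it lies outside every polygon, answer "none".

none

Cast a ray rightward from (621309, 4309296). For each polygon, the edges (by vertex number in listed order) whose endpoints lie on opposite sides of northing = 4309296, where each meets that height, and whether that is right or left of the point:
G: 1–2 at easting≈638898.0 (right), 3–4 at easting≈631293.8 (right) → 2 crossings.
E: no edge straddles that height → 0 crossings.
L: no edge straddles that height → 0 crossings.
All counts are even, so the point lies outside every listed polygon.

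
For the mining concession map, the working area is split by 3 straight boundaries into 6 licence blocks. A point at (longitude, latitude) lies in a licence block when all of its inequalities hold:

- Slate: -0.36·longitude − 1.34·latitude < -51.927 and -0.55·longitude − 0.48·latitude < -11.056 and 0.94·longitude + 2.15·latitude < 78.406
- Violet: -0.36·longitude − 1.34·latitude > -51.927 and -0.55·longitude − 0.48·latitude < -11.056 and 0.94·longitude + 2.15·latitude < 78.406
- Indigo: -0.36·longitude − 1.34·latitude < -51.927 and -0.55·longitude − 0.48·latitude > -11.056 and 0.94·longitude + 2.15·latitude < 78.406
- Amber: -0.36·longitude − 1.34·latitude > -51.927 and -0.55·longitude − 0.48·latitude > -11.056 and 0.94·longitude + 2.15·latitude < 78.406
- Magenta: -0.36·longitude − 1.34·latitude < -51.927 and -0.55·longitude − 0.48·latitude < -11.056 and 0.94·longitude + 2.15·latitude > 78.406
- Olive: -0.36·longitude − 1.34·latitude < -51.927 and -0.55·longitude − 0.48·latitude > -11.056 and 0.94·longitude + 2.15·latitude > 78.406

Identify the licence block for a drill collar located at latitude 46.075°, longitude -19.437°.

-0.36·-19.437 − 1.34·46.075 = -54.743, which is < -51.927
-0.55·-19.437 − 0.48·46.075 = -11.426, which is < -11.056
0.94·-19.437 + 2.15·46.075 = 80.790, which is > 78.406
This sign pattern matches Magenta.

Magenta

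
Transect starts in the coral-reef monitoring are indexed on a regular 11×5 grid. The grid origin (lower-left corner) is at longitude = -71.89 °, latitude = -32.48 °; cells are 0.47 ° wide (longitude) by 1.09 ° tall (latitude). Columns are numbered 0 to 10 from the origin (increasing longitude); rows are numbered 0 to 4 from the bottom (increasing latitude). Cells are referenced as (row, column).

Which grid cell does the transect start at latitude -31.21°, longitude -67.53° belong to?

(1, 9)

Column index: ⌊(-67.53 − -71.89) / 0.47⌋ = ⌊9.277⌋ = 9
Row offset from origin: ⌊(-31.21 − -32.48) / 1.09⌋ = ⌊1.165⌋ = 1 → row 1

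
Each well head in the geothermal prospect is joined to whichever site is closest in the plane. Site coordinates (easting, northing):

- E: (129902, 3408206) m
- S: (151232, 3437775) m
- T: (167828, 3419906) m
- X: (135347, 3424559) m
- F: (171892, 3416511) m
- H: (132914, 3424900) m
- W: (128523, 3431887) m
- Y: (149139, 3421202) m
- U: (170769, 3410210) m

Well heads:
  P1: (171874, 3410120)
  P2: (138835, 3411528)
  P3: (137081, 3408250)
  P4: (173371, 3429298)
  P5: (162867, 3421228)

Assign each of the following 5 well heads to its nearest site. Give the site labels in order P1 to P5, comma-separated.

U, E, E, T, T

P1 → U (d²=1229125.00)
P2 → E (d²=90834173.00)
P3 → E (d²=51539977.00)
P4 → T (d²=118934513.00)
P5 → T (d²=26359205.00)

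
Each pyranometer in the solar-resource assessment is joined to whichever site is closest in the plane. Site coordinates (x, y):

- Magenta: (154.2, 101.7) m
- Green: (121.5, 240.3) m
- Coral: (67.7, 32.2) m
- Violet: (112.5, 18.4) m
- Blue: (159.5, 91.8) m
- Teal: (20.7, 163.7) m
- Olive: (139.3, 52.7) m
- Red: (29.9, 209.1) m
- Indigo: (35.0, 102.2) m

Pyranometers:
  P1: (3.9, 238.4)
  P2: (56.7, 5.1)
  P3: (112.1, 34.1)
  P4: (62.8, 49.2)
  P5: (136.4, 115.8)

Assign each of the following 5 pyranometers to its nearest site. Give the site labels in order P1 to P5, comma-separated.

Red, Coral, Violet, Coral, Magenta

P1 → Red (d²=1534.49)
P2 → Coral (d²=855.41)
P3 → Violet (d²=246.65)
P4 → Coral (d²=313.01)
P5 → Magenta (d²=515.65)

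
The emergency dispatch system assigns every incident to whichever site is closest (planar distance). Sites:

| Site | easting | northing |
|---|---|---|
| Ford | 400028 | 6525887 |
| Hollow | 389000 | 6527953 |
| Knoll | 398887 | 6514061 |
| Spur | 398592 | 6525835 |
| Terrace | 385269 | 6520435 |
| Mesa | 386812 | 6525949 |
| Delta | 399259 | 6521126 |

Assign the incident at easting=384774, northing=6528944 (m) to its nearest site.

Mesa

Squared distances to each site:
Ford: 242029765.000; Hollow: 18841157.000; Knoll: 420680458.000; Spur: 200603005.000; Terrace: 72648106.000; Mesa: 13123469.000; Delta: 270936349.000.
Minimum at Mesa.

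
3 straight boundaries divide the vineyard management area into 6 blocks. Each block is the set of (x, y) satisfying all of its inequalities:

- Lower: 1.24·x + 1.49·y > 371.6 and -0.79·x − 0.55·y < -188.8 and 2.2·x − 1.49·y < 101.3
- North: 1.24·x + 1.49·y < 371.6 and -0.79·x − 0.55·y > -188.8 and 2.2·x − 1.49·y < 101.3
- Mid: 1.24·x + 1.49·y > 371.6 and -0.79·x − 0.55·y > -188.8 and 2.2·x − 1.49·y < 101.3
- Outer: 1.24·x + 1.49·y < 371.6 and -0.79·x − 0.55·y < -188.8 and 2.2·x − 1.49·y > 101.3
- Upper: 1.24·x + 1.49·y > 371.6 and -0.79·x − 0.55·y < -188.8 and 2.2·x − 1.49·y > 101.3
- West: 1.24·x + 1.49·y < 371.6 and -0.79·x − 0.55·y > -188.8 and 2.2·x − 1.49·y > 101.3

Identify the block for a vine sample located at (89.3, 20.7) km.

West

1.24·89.3 + 1.49·20.7 = 141.575, which is < 371.6
-0.79·89.3 − 0.55·20.7 = -81.932, which is > -188.8
2.2·89.3 − 1.49·20.7 = 165.617, which is > 101.3
This sign pattern matches West.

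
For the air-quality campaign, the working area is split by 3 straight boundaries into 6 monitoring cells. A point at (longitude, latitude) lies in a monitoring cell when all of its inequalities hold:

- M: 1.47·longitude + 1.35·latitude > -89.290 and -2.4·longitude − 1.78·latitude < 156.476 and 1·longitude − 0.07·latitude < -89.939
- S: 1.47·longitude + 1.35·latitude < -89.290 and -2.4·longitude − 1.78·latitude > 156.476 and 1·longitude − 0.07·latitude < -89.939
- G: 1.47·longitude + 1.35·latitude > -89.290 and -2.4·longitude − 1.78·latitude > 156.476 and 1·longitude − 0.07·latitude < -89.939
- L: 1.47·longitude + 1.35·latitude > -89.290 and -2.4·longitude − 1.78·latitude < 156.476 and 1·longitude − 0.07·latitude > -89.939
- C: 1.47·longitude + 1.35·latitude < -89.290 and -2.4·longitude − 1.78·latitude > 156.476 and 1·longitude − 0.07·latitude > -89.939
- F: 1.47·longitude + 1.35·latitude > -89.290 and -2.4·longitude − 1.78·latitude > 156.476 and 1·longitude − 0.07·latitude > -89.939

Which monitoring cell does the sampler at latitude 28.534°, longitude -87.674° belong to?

C

1.47·-87.674 + 1.35·28.534 = -90.360, which is < -89.290
-2.4·-87.674 − 1.78·28.534 = 159.627, which is > 156.476
1·-87.674 − 0.07·28.534 = -89.671, which is > -89.939
This sign pattern matches C.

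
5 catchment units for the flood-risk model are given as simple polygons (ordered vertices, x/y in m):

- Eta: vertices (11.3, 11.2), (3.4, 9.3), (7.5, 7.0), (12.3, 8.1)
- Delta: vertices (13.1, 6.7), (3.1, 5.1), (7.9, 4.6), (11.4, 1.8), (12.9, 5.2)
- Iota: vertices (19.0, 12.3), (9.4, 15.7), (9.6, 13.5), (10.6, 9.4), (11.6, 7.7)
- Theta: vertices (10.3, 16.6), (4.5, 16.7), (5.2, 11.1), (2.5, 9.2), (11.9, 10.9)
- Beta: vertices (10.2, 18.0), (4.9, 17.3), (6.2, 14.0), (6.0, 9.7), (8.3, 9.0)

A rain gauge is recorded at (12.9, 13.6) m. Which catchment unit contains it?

Cast a ray rightward from (12.9, 13.6). For each polygon, the edges (by vertex number in listed order) whose endpoints lie on opposite sides of y = 13.6, where each meets that height, and whether that is right or left of the point:
Eta: no edge straddles that height → 0 crossings.
Delta: no edge straddles that height → 0 crossings.
Iota: 1–2 at x≈15.33 (right), 2–3 at x≈9.59 (left) → 1 crossing.
Theta: 2–3 at x≈4.89 (left), 5–1 at x≈11.14 (left) → 0 crossings.
Beta: 3–4 at x≈6.18 (left), 5–1 at x≈9.27 (left) → 0 crossings.
Only Iota has an odd count, so the point is inside Iota.

Iota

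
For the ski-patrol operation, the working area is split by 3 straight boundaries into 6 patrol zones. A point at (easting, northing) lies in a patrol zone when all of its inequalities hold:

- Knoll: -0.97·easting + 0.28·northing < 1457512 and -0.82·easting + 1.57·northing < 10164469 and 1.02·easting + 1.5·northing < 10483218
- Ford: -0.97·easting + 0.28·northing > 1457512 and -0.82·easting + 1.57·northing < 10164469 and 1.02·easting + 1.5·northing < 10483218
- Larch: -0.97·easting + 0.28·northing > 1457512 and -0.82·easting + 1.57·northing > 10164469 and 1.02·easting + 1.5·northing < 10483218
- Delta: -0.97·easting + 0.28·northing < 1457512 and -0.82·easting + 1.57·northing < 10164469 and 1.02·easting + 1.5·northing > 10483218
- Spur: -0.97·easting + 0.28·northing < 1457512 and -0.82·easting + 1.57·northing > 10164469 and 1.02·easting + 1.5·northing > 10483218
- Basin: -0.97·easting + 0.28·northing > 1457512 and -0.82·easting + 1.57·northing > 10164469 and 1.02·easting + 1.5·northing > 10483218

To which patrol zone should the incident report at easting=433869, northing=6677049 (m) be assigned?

-0.97·433869 + 0.28·6677049 = 1448720.790, which is < 1457512
-0.82·433869 + 1.57·6677049 = 10127194.350, which is < 10164469
1.02·433869 + 1.5·6677049 = 10458119.880, which is < 10483218
This sign pattern matches Knoll.

Knoll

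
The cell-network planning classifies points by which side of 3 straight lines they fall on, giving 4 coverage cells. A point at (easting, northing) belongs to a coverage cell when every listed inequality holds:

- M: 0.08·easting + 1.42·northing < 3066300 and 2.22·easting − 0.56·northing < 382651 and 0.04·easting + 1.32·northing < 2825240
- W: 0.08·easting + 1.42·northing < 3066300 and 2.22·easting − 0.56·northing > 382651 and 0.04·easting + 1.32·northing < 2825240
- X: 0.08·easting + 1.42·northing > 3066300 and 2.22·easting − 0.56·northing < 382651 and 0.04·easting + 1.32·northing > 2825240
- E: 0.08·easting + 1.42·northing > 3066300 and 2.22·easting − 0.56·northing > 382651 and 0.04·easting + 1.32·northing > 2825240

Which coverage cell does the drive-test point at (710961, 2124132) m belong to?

E

0.08·710961 + 1.42·2124132 = 3073144.320, which is > 3066300
2.22·710961 − 0.56·2124132 = 388819.500, which is > 382651
0.04·710961 + 1.32·2124132 = 2832292.680, which is > 2825240
This sign pattern matches E.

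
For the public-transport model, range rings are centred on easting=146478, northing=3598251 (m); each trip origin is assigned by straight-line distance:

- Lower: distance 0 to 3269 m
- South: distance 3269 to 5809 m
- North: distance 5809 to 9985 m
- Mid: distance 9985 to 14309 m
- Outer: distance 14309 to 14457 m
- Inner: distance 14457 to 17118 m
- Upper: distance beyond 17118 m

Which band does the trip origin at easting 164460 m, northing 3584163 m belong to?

Upper

Distance = √((164460−146478)² + (3584163−3598251)²) = √(323352324.000 + 198471744.000) = 22843.469 m.
17118 ≤ 22843.469 < ∞ → Upper.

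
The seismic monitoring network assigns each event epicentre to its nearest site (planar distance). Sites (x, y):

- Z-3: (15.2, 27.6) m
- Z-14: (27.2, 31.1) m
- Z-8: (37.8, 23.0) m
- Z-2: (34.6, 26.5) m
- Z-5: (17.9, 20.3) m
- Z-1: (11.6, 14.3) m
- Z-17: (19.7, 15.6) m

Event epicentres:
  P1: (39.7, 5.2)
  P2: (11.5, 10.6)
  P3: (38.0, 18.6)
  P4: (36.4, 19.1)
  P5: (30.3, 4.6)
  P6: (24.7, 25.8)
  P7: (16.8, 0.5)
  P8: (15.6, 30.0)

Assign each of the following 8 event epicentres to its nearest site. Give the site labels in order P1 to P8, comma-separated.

Z-8, Z-1, Z-8, Z-8, Z-17, Z-14, Z-1, Z-3

P1 → Z-8 (d²=320.45)
P2 → Z-1 (d²=13.70)
P3 → Z-8 (d²=19.40)
P4 → Z-8 (d²=17.17)
P5 → Z-17 (d²=233.36)
P6 → Z-14 (d²=34.34)
P7 → Z-1 (d²=217.48)
P8 → Z-3 (d²=5.92)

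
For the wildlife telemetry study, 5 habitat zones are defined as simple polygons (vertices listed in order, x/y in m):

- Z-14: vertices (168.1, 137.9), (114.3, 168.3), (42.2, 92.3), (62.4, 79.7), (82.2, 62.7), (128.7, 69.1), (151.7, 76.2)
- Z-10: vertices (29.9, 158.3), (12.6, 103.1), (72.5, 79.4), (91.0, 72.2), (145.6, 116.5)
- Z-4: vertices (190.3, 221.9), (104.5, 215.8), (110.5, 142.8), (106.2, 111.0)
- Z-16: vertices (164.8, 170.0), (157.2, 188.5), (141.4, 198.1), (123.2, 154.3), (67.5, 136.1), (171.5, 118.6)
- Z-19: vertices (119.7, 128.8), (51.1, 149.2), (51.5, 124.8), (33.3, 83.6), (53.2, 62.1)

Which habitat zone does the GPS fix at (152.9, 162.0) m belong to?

Z-16

Cast a ray rightward from (152.9, 162.0). For each polygon, the edges (by vertex number in listed order) whose endpoints lie on opposite sides of y = 162.0, where each meets that height, and whether that is right or left of the point:
Z-14: 1–2 at x≈125.45 (left), 2–3 at x≈108.32 (left) → 0 crossings.
Z-10: no edge straddles that height → 0 crossings.
Z-4: 2–3 at x≈108.92 (left), 4–1 at x≈144.88 (left) → 0 crossings.
Z-16: 3–4 at x≈126.40 (left), 6–1 at x≈165.84 (right) → 1 crossing.
Z-19: no edge straddles that height → 0 crossings.
Only Z-16 has an odd count, so the point is inside Z-16.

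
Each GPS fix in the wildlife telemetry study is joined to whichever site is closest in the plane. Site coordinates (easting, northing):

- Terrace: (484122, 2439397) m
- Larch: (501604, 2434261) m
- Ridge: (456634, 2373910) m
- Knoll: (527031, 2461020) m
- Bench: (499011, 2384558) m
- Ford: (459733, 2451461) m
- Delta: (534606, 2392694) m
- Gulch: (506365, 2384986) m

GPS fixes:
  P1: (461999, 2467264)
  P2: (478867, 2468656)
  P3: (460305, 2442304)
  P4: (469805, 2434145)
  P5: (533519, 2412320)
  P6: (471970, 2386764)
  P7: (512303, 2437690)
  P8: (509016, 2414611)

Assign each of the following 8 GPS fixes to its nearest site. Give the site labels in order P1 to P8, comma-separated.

Ford, Ford, Ford, Terrace, Delta, Ridge, Larch, Larch

P1 → Ford (d²=254869565.00)
P2 → Ford (d²=661777981.00)
P3 → Ford (d²=84177833.00)
P4 → Terrace (d²=232559993.00)
P5 → Delta (d²=386361445.00)
P6 → Ridge (d²=400418212.00)
P7 → Larch (d²=126226642.00)
P8 → Larch (d²=441060244.00)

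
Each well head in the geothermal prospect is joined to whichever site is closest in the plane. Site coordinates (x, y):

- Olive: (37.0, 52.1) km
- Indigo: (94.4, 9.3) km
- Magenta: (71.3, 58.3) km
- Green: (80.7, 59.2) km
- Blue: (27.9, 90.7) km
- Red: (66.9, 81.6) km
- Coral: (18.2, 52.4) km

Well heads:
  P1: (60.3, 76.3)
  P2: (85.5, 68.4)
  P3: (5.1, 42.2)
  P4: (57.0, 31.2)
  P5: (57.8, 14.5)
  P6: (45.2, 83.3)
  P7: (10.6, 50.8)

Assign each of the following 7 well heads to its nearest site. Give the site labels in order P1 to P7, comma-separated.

Red, Green, Coral, Olive, Indigo, Blue, Coral

P1 → Red (d²=71.65)
P2 → Green (d²=107.68)
P3 → Coral (d²=275.65)
P4 → Olive (d²=836.81)
P5 → Indigo (d²=1366.60)
P6 → Blue (d²=354.05)
P7 → Coral (d²=60.32)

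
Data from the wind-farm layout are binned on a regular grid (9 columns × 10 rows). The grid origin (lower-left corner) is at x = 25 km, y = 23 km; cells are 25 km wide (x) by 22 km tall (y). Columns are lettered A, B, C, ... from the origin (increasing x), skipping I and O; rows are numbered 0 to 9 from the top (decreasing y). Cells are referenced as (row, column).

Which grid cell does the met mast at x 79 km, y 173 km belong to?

(3, C)

Column index: ⌊(79 − 25) / 25⌋ = ⌊2.160⌋ = 2 → column C
Row offset from origin: ⌊(173 − 23) / 22⌋ = ⌊6.818⌋ = 6 → row 3 (counted from top)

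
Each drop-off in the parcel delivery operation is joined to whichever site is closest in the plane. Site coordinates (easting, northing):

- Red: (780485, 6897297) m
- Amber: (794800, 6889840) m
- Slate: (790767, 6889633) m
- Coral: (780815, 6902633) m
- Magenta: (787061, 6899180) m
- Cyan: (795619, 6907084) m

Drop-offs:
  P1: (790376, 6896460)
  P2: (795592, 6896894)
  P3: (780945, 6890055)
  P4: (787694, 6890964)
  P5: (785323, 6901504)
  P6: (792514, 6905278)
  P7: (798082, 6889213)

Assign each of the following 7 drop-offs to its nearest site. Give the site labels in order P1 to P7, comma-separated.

Magenta, Amber, Red, Slate, Magenta, Cyan, Amber

P1 → Magenta (d²=18387625.00)
P2 → Amber (d²=50386180.00)
P3 → Red (d²=52658164.00)
P4 → Slate (d²=11214890.00)
P5 → Magenta (d²=8421620.00)
P6 → Cyan (d²=12902661.00)
P7 → Amber (d²=11164653.00)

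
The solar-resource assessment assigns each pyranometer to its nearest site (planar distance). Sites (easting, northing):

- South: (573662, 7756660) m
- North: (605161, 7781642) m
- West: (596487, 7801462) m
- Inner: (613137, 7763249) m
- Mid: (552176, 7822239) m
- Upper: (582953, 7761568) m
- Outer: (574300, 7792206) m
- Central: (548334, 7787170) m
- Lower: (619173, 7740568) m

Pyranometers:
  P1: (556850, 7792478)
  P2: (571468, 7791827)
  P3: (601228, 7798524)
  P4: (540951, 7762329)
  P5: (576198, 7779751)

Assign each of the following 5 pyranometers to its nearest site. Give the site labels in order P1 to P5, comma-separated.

P1 → Central (d²=100697120.00)
P2 → Outer (d²=8163865.00)
P3 → West (d²=31108925.00)
P4 → Central (d²=671583970.00)
P5 → Outer (d²=158729429.00)

Central, Outer, West, Central, Outer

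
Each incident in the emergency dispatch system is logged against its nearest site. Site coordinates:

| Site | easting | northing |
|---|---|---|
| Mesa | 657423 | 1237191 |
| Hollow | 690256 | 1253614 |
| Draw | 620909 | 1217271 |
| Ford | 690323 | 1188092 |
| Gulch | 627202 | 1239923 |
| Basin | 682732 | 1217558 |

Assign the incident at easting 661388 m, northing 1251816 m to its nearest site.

Mesa

Squared distances to each site:
Mesa: 229611850.000; Hollow: 836594228.000; Draw: 2831906466.000; Ford: 4897982401.000; Gulch: 1310126045.000; Basin: 1629176900.000.
Minimum at Mesa.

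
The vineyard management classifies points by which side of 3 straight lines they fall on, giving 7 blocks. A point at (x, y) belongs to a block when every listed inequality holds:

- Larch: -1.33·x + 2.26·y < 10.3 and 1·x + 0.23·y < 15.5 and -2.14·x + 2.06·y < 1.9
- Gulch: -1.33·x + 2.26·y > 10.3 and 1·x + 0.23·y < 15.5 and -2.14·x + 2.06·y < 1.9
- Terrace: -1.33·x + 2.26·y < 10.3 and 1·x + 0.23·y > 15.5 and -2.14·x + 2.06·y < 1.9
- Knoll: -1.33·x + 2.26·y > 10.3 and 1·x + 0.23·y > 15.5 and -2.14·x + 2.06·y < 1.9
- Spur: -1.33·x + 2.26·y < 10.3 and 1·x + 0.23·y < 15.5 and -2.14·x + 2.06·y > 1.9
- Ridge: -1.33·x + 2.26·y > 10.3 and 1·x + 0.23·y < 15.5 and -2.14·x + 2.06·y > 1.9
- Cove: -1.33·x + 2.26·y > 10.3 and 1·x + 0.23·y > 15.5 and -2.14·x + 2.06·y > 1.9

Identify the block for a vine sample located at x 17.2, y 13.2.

Terrace

-1.33·17.2 + 2.26·13.2 = 6.956, which is < 10.3
1·17.2 + 0.23·13.2 = 20.236, which is > 15.5
-2.14·17.2 + 2.06·13.2 = -9.616, which is < 1.9
This sign pattern matches Terrace.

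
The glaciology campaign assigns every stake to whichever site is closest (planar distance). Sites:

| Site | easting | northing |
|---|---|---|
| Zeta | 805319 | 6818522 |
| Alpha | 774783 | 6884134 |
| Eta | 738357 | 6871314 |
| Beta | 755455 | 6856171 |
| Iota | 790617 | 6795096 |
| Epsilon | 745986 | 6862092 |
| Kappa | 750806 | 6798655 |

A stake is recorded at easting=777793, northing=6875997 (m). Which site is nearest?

Squared distances to each site:
Zeta: 4061056301.000; Alpha: 75270869.000; Eta: 1577128585.000; Beta: 892056520.000; Iota: 6709426777.000; Epsilon: 1205034274.000; Kappa: 6710083133.000.
Minimum at Alpha.

Alpha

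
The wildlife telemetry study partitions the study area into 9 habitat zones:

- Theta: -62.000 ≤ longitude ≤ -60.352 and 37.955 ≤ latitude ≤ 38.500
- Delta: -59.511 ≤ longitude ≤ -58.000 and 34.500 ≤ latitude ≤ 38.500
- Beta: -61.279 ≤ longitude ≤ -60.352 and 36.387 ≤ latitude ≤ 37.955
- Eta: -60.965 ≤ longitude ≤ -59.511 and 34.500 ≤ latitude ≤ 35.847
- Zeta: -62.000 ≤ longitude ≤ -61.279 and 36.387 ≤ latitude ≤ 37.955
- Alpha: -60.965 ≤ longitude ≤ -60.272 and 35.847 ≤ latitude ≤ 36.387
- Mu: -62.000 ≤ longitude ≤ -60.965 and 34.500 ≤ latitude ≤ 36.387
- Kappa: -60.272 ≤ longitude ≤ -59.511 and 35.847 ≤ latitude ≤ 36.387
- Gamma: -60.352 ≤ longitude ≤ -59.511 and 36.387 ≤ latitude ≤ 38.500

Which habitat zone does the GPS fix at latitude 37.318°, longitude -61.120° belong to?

Beta

The point has longitude = -61.120 and latitude = 37.318.
Only Beta satisfies -61.279 ≤ longitude ≤ -60.352 and 36.387 ≤ latitude ≤ 37.955.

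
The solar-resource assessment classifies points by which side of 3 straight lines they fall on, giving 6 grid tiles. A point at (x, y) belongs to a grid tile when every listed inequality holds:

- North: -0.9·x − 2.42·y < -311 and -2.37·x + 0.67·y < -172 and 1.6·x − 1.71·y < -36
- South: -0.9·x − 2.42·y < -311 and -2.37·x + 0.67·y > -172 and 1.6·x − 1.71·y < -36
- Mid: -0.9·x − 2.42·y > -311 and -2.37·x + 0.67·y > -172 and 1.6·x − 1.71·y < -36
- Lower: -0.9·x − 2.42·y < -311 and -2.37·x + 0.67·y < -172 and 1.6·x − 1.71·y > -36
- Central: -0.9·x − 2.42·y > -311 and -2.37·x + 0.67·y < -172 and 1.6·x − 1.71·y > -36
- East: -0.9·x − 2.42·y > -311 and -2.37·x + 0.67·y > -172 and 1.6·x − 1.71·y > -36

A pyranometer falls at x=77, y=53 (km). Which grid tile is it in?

East

-0.9·77 − 2.42·53 = -197.560, which is > -311
-2.37·77 + 0.67·53 = -146.980, which is > -172
1.6·77 − 1.71·53 = 32.570, which is > -36
This sign pattern matches East.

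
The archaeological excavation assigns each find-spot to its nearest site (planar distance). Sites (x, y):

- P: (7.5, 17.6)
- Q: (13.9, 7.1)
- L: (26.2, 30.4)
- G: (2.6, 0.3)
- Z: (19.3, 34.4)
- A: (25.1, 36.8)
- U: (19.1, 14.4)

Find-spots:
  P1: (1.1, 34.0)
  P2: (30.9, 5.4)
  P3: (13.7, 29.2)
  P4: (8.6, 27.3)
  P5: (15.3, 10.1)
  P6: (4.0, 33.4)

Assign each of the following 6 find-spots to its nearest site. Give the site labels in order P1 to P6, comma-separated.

P1 → P (d²=309.92)
P2 → U (d²=220.24)
P3 → Z (d²=58.40)
P4 → P (d²=95.30)
P5 → Q (d²=10.96)
P6 → Z (d²=235.09)

P, U, Z, P, Q, Z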